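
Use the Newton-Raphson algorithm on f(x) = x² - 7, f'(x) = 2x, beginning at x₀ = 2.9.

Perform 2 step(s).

f(x) = x² - 7
f'(x) = 2x
x₀ = 2.9

Newton-Raphson formula: x_{n+1} = x_n - f(x_n)/f'(x_n)

Iteration 1:
  f(2.900000) = 1.410000
  f'(2.900000) = 5.800000
  x_1 = 2.900000 - 1.410000/5.800000 = 2.656897
Iteration 2:
  f(2.656897) = 0.059099
  f'(2.656897) = 5.313793
  x_2 = 2.656897 - 0.059099/5.313793 = 2.645775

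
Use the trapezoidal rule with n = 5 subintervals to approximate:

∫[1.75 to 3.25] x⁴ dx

f(x) = x⁴
a = 1.75, b = 3.25, n = 5
h = (b - a)/n = 0.300000

Trapezoidal rule: (h/2)[f(x₀) + 2f(x₁) + 2f(x₂) + ... + f(xₙ)]

x_0 = 1.7500, f(x_0) = 9.378906, coefficient = 1
x_1 = 2.0500, f(x_1) = 17.661006, coefficient = 2
x_2 = 2.3500, f(x_2) = 30.498006, coefficient = 2
x_3 = 2.6500, f(x_3) = 49.315506, coefficient = 2
x_4 = 2.9500, f(x_4) = 75.733506, coefficient = 2
x_5 = 3.2500, f(x_5) = 111.566406, coefficient = 1

I ≈ (0.300000/2) × 467.361363 = 70.104204
Exact value: 69.235547
Error: 0.868657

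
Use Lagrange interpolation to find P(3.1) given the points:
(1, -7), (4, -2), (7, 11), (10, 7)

Lagrange interpolation formula:
P(x) = Σ yᵢ × Lᵢ(x)
where Lᵢ(x) = Π_{j≠i} (x - xⱼ)/(xᵢ - xⱼ)

L_0(3.1) = (3.1 - 4)/(1 - 4) × (3.1 - 7)/(1 - 7) × (3.1 - 10)/(1 - 10) = 0.149500
L_1(3.1) = (3.1 - 1)/(4 - 1) × (3.1 - 7)/(4 - 7) × (3.1 - 10)/(4 - 10) = 1.046500
L_2(3.1) = (3.1 - 1)/(7 - 1) × (3.1 - 4)/(7 - 4) × (3.1 - 10)/(7 - 10) = -0.241500
L_3(3.1) = (3.1 - 1)/(10 - 1) × (3.1 - 4)/(10 - 4) × (3.1 - 7)/(10 - 7) = 0.045500

P(3.1) = (-7)×L_0(3.1) + (-2)×L_1(3.1) + 11×L_2(3.1) + 7×L_3(3.1)
P(3.1) = -5.477500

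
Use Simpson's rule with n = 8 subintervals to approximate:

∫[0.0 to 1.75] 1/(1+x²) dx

f(x) = 1/(1+x²)
a = 0.0, b = 1.75, n = 8
h = (b - a)/n = 0.218750

Simpson's rule: (h/3)[f(x₀) + 4f(x₁) + 2f(x₂) + ... + f(xₙ)]

x_0 = 0.0000, f(x_0) = 1.000000, coefficient = 1
x_1 = 0.2188, f(x_1) = 0.954334, coefficient = 4
x_2 = 0.4375, f(x_2) = 0.839344, coefficient = 2
x_3 = 0.6562, f(x_3) = 0.698976, coefficient = 4
x_4 = 0.8750, f(x_4) = 0.566372, coefficient = 2
x_5 = 1.0938, f(x_5) = 0.455313, coefficient = 4
x_6 = 1.3125, f(x_6) = 0.367288, coefficient = 2
x_7 = 1.5312, f(x_7) = 0.298978, coefficient = 4
x_8 = 1.7500, f(x_8) = 0.246154, coefficient = 1

I ≈ (0.218750/3) × 14.422568 = 1.051646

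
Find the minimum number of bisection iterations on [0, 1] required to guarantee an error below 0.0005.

We need (b-a)/2^n ≤ 0.0005
(1 - 0)/2^n ≤ 0.0005
1/2^n ≤ 0.0005
2^n ≥ 2000
n ≥ log₂(2000) = 10.97
n ≥ 11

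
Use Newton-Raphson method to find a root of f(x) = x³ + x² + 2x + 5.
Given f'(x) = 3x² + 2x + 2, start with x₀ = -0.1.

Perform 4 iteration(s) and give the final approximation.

f(x) = x³ + x² + 2x + 5
f'(x) = 3x² + 2x + 2
x₀ = -0.1

Newton-Raphson formula: x_{n+1} = x_n - f(x_n)/f'(x_n)

Iteration 1:
  f(-0.100000) = 4.809000
  f'(-0.100000) = 1.830000
  x_1 = -0.100000 - 4.809000/1.830000 = -2.727869
Iteration 2:
  f(-2.727869) = -13.313274
  f'(-2.727869) = 18.868068
  x_2 = -2.727869 - (-13.313274)/18.868068 = -2.022271
Iteration 3:
  f(-2.022271) = -3.225198
  f'(-2.022271) = 10.224195
  x_3 = -2.022271 - (-3.225198)/10.224195 = -1.706823
Iteration 4:
  f(-1.706823) = -0.472795
  f'(-1.706823) = 7.326089
  x_4 = -1.706823 - (-0.472795)/7.326089 = -1.642287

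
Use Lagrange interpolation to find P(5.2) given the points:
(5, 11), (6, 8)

Lagrange interpolation formula:
P(x) = Σ yᵢ × Lᵢ(x)
where Lᵢ(x) = Π_{j≠i} (x - xⱼ)/(xᵢ - xⱼ)

L_0(5.2) = (5.2 - 6)/(5 - 6) = 0.800000
L_1(5.2) = (5.2 - 5)/(6 - 5) = 0.200000

P(5.2) = 11×L_0(5.2) + 8×L_1(5.2)
P(5.2) = 10.400000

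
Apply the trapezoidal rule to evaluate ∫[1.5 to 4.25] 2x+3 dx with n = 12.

f(x) = 2x+3
a = 1.5, b = 4.25, n = 12
h = (b - a)/n = 0.229167

Trapezoidal rule: (h/2)[f(x₀) + 2f(x₁) + 2f(x₂) + ... + f(xₙ)]

x_0 = 1.5000, f(x_0) = 6.000000, coefficient = 1
x_1 = 1.7292, f(x_1) = 6.458333, coefficient = 2
x_2 = 1.9583, f(x_2) = 6.916667, coefficient = 2
x_3 = 2.1875, f(x_3) = 7.375000, coefficient = 2
x_4 = 2.4167, f(x_4) = 7.833333, coefficient = 2
x_5 = 2.6458, f(x_5) = 8.291667, coefficient = 2
x_6 = 2.8750, f(x_6) = 8.750000, coefficient = 2
x_7 = 3.1042, f(x_7) = 9.208333, coefficient = 2
x_8 = 3.3333, f(x_8) = 9.666667, coefficient = 2
x_9 = 3.5625, f(x_9) = 10.125000, coefficient = 2
x_10 = 3.7917, f(x_10) = 10.583333, coefficient = 2
x_11 = 4.0208, f(x_11) = 11.041667, coefficient = 2
x_12 = 4.2500, f(x_12) = 11.500000, coefficient = 1

I ≈ (0.229167/2) × 210.000000 = 24.062500
Exact value: 24.062500
Error: 0.000000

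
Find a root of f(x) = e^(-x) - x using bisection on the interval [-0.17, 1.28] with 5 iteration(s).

f(x) = e^(-x) - x
Initial interval: [-0.17, 1.28]

Iteration 1:
  c_1 = (-0.170000 + 1.280000)/2 = 0.555000
  f(c_1) = f(0.555000) = 0.019072
  f(a) × f(c) ≥ 0, new interval: [0.555000, 1.280000]
Iteration 2:
  c_2 = (0.555000 + 1.280000)/2 = 0.917500
  f(c_2) = f(0.917500) = -0.517983
  f(a) × f(c) < 0, new interval: [0.555000, 0.917500]
Iteration 3:
  c_3 = (0.555000 + 0.917500)/2 = 0.736250
  f(c_3) = f(0.736250) = -0.257344
  f(a) × f(c) < 0, new interval: [0.555000, 0.736250]
Iteration 4:
  c_4 = (0.555000 + 0.736250)/2 = 0.645625
  f(c_4) = f(0.645625) = -0.121290
  f(a) × f(c) < 0, new interval: [0.555000, 0.645625]
Iteration 5:
  c_5 = (0.555000 + 0.645625)/2 = 0.600313
  f(c_5) = f(0.600313) = -0.051672
  f(a) × f(c) < 0, new interval: [0.555000, 0.600313]

After 5 iteration(s), the approximation is c_5 = 0.600313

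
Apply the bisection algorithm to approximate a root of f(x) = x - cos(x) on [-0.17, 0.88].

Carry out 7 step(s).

f(x) = x - cos(x)
Initial interval: [-0.17, 0.88]

Iteration 1:
  c_1 = (-0.170000 + 0.880000)/2 = 0.355000
  f(c_1) = f(0.355000) = -0.582646
  f(a) × f(c) ≥ 0, new interval: [0.355000, 0.880000]
Iteration 2:
  c_2 = (0.355000 + 0.880000)/2 = 0.617500
  f(c_2) = f(0.617500) = -0.197828
  f(a) × f(c) ≥ 0, new interval: [0.617500, 0.880000]
Iteration 3:
  c_3 = (0.617500 + 0.880000)/2 = 0.748750
  f(c_3) = f(0.748750) = 0.016210
  f(a) × f(c) < 0, new interval: [0.617500, 0.748750]
Iteration 4:
  c_4 = (0.617500 + 0.748750)/2 = 0.683125
  f(c_4) = f(0.683125) = -0.092479
  f(a) × f(c) ≥ 0, new interval: [0.683125, 0.748750]
Iteration 5:
  c_5 = (0.683125 + 0.748750)/2 = 0.715938
  f(c_5) = f(0.715938) = -0.038541
  f(a) × f(c) ≥ 0, new interval: [0.715938, 0.748750]
Iteration 6:
  c_6 = (0.715938 + 0.748750)/2 = 0.732344
  f(c_6) = f(0.732344) = -0.011266
  f(a) × f(c) ≥ 0, new interval: [0.732344, 0.748750]
Iteration 7:
  c_7 = (0.732344 + 0.748750)/2 = 0.740547
  f(c_7) = f(0.740547) = 0.002447
  f(a) × f(c) < 0, new interval: [0.732344, 0.740547]

After 7 iteration(s), the approximation is c_7 = 0.740547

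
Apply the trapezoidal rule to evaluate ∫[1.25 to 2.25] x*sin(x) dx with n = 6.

f(x) = x*sin(x)
a = 1.25, b = 2.25, n = 6
h = (b - a)/n = 0.166667

Trapezoidal rule: (h/2)[f(x₀) + 2f(x₁) + 2f(x₂) + ... + f(xₙ)]

x_0 = 1.2500, f(x_0) = 1.186231, coefficient = 1
x_1 = 1.4167, f(x_1) = 1.399873, coefficient = 2
x_2 = 1.5833, f(x_2) = 1.583209, coefficient = 2
x_3 = 1.7500, f(x_3) = 1.721975, coefficient = 2
x_4 = 1.9167, f(x_4) = 1.803163, coefficient = 2
x_5 = 2.0833, f(x_5) = 1.815632, coefficient = 2
x_6 = 2.2500, f(x_6) = 1.750665, coefficient = 1

I ≈ (0.166667/2) × 19.584599 = 1.632050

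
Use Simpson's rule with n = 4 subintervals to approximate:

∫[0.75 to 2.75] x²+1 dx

f(x) = x²+1
a = 0.75, b = 2.75, n = 4
h = (b - a)/n = 0.500000

Simpson's rule: (h/3)[f(x₀) + 4f(x₁) + 2f(x₂) + ... + f(xₙ)]

x_0 = 0.7500, f(x_0) = 1.562500, coefficient = 1
x_1 = 1.2500, f(x_1) = 2.562500, coefficient = 4
x_2 = 1.7500, f(x_2) = 4.062500, coefficient = 2
x_3 = 2.2500, f(x_3) = 6.062500, coefficient = 4
x_4 = 2.7500, f(x_4) = 8.562500, coefficient = 1

I ≈ (0.500000/3) × 52.750000 = 8.791667
Exact value: 8.791667
Error: 0.000000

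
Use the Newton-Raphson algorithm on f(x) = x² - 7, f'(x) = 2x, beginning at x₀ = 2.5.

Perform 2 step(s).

f(x) = x² - 7
f'(x) = 2x
x₀ = 2.5

Newton-Raphson formula: x_{n+1} = x_n - f(x_n)/f'(x_n)

Iteration 1:
  f(2.500000) = -0.750000
  f'(2.500000) = 5.000000
  x_1 = 2.500000 - (-0.750000)/5.000000 = 2.650000
Iteration 2:
  f(2.650000) = 0.022500
  f'(2.650000) = 5.300000
  x_2 = 2.650000 - 0.022500/5.300000 = 2.645755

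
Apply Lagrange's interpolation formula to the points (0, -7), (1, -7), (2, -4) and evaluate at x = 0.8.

Lagrange interpolation formula:
P(x) = Σ yᵢ × Lᵢ(x)
where Lᵢ(x) = Π_{j≠i} (x - xⱼ)/(xᵢ - xⱼ)

L_0(0.8) = (0.8 - 1)/(0 - 1) × (0.8 - 2)/(0 - 2) = 0.120000
L_1(0.8) = (0.8 - 0)/(1 - 0) × (0.8 - 2)/(1 - 2) = 0.960000
L_2(0.8) = (0.8 - 0)/(2 - 0) × (0.8 - 1)/(2 - 1) = -0.080000

P(0.8) = (-7)×L_0(0.8) + (-7)×L_1(0.8) + (-4)×L_2(0.8)
P(0.8) = -7.240000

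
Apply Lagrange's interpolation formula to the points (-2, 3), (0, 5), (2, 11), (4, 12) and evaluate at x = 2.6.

Lagrange interpolation formula:
P(x) = Σ yᵢ × Lᵢ(x)
where Lᵢ(x) = Π_{j≠i} (x - xⱼ)/(xᵢ - xⱼ)

L_0(2.6) = (2.6 - 0)/(-2 - 0) × (2.6 - 2)/(-2 - 2) × (2.6 - 4)/(-2 - 4) = 0.045500
L_1(2.6) = (2.6 - (-2))/(0 - (-2)) × (2.6 - 2)/(0 - 2) × (2.6 - 4)/(0 - 4) = -0.241500
L_2(2.6) = (2.6 - (-2))/(2 - (-2)) × (2.6 - 0)/(2 - 0) × (2.6 - 4)/(2 - 4) = 1.046500
L_3(2.6) = (2.6 - (-2))/(4 - (-2)) × (2.6 - 0)/(4 - 0) × (2.6 - 2)/(4 - 2) = 0.149500

P(2.6) = 3×L_0(2.6) + 5×L_1(2.6) + 11×L_2(2.6) + 12×L_3(2.6)
P(2.6) = 12.234500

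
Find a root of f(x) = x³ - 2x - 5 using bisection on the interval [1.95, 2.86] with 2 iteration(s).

f(x) = x³ - 2x - 5
Initial interval: [1.95, 2.86]

Iteration 1:
  c_1 = (1.950000 + 2.860000)/2 = 2.405000
  f(c_1) = f(2.405000) = 4.100580
  f(a) × f(c) < 0, new interval: [1.950000, 2.405000]
Iteration 2:
  c_2 = (1.950000 + 2.405000)/2 = 2.177500
  f(c_2) = f(2.177500) = 0.969630
  f(a) × f(c) < 0, new interval: [1.950000, 2.177500]

After 2 iteration(s), the approximation is c_2 = 2.177500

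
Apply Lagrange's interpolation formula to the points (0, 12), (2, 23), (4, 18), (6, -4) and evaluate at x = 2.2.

Lagrange interpolation formula:
P(x) = Σ yᵢ × Lᵢ(x)
where Lᵢ(x) = Π_{j≠i} (x - xⱼ)/(xᵢ - xⱼ)

L_0(2.2) = (2.2 - 2)/(0 - 2) × (2.2 - 4)/(0 - 4) × (2.2 - 6)/(0 - 6) = -0.028500
L_1(2.2) = (2.2 - 0)/(2 - 0) × (2.2 - 4)/(2 - 4) × (2.2 - 6)/(2 - 6) = 0.940500
L_2(2.2) = (2.2 - 0)/(4 - 0) × (2.2 - 2)/(4 - 2) × (2.2 - 6)/(4 - 6) = 0.104500
L_3(2.2) = (2.2 - 0)/(6 - 0) × (2.2 - 2)/(6 - 2) × (2.2 - 4)/(6 - 4) = -0.016500

P(2.2) = 12×L_0(2.2) + 23×L_1(2.2) + 18×L_2(2.2) + (-4)×L_3(2.2)
P(2.2) = 23.236500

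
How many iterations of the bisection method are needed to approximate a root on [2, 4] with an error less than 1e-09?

We need (b-a)/2^n ≤ 1e-09
(4 - 2)/2^n ≤ 1e-09
2/2^n ≤ 1e-09
2^n ≥ 2000000000
n ≥ log₂(2000000000) = 30.90
n ≥ 31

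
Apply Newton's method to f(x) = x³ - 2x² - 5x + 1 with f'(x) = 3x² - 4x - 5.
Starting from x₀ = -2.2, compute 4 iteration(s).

f(x) = x³ - 2x² - 5x + 1
f'(x) = 3x² - 4x - 5
x₀ = -2.2

Newton-Raphson formula: x_{n+1} = x_n - f(x_n)/f'(x_n)

Iteration 1:
  f(-2.200000) = -8.328000
  f'(-2.200000) = 18.320000
  x_1 = -2.200000 - (-8.328000)/18.320000 = -1.745415
Iteration 2:
  f(-1.745415) = -1.683231
  f'(-1.745415) = 11.121078
  x_2 = -1.745415 - (-1.683231)/11.121078 = -1.594060
Iteration 3:
  f(-1.594060) = -0.162303
  f'(-1.594060) = 8.999320
  x_3 = -1.594060 - (-0.162303)/8.999320 = -1.576025
Iteration 4:
  f(-1.576025) = -0.002200
  f'(-1.576025) = 8.755662
  x_4 = -1.576025 - (-0.002200)/8.755662 = -1.575774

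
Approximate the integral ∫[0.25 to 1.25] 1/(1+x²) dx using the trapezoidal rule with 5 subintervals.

f(x) = 1/(1+x²)
a = 0.25, b = 1.25, n = 5
h = (b - a)/n = 0.200000

Trapezoidal rule: (h/2)[f(x₀) + 2f(x₁) + 2f(x₂) + ... + f(xₙ)]

x_0 = 0.2500, f(x_0) = 0.941176, coefficient = 1
x_1 = 0.4500, f(x_1) = 0.831601, coefficient = 2
x_2 = 0.6500, f(x_2) = 0.702988, coefficient = 2
x_3 = 0.8500, f(x_3) = 0.580552, coefficient = 2
x_4 = 1.0500, f(x_4) = 0.475624, coefficient = 2
x_5 = 1.2500, f(x_5) = 0.390244, coefficient = 1

I ≈ (0.200000/2) × 6.512949 = 0.651295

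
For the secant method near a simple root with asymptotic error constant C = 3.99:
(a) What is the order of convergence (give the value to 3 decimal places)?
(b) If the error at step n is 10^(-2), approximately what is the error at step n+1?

(a) Secant method has superlinear convergence with order φ = (1+√5)/2 ≈ 1.618.
    This means |e_{n+1}| ≈ C|e_n|^1.618.

(b) With |e_n| = 10^(-2) and C = 3.99:
    |e_{n+1}| ≈ 3.99 × (10^(-2))^1.618 = 3.99 × 10^(-3.24)

(a) ≈ 1.618 (golden ratio); (b) |e_{n+1}| ≈ 2.317e-03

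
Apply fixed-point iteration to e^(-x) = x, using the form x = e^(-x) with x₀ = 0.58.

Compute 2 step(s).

Equation: e^(-x) = x
Fixed-point form: x = e^(-x)
x₀ = 0.58

x_1 = g(0.580000) = 0.559898
x_2 = g(0.559898) = 0.571267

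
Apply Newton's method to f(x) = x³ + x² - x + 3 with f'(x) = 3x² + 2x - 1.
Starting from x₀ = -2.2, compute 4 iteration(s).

f(x) = x³ + x² - x + 3
f'(x) = 3x² + 2x - 1
x₀ = -2.2

Newton-Raphson formula: x_{n+1} = x_n - f(x_n)/f'(x_n)

Iteration 1:
  f(-2.200000) = -0.608000
  f'(-2.200000) = 9.120000
  x_1 = -2.200000 - (-0.608000)/9.120000 = -2.133333
Iteration 2:
  f(-2.133333) = -0.024593
  f'(-2.133333) = 8.386667
  x_2 = -2.133333 - (-0.024593)/8.386667 = -2.130401
Iteration 3:
  f(-2.130401) = -0.000046
  f'(-2.130401) = 8.355023
  x_3 = -2.130401 - (-0.000046)/8.355023 = -2.130395
Iteration 4:
  f(-2.130395) = 0.000000
  f'(-2.130395) = 8.354963
  x_4 = -2.130395 - 0.000000/8.354963 = -2.130395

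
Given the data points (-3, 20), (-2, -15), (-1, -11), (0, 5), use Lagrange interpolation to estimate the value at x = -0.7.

Lagrange interpolation formula:
P(x) = Σ yᵢ × Lᵢ(x)
where Lᵢ(x) = Π_{j≠i} (x - xⱼ)/(xᵢ - xⱼ)

L_0(-0.7) = (-0.7 - (-2))/(-3 - (-2)) × (-0.7 - (-1))/(-3 - (-1)) × (-0.7 - 0)/(-3 - 0) = 0.045500
L_1(-0.7) = (-0.7 - (-3))/(-2 - (-3)) × (-0.7 - (-1))/(-2 - (-1)) × (-0.7 - 0)/(-2 - 0) = -0.241500
L_2(-0.7) = (-0.7 - (-3))/(-1 - (-3)) × (-0.7 - (-2))/(-1 - (-2)) × (-0.7 - 0)/(-1 - 0) = 1.046500
L_3(-0.7) = (-0.7 - (-3))/(0 - (-3)) × (-0.7 - (-2))/(0 - (-2)) × (-0.7 - (-1))/(0 - (-1)) = 0.149500

P(-0.7) = 20×L_0(-0.7) + (-15)×L_1(-0.7) + (-11)×L_2(-0.7) + 5×L_3(-0.7)
P(-0.7) = -6.231500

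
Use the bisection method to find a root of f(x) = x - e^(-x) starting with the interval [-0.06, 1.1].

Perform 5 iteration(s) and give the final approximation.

f(x) = x - e^(-x)
Initial interval: [-0.06, 1.1]

Iteration 1:
  c_1 = (-0.060000 + 1.100000)/2 = 0.520000
  f(c_1) = f(0.520000) = -0.074521
  f(a) × f(c) ≥ 0, new interval: [0.520000, 1.100000]
Iteration 2:
  c_2 = (0.520000 + 1.100000)/2 = 0.810000
  f(c_2) = f(0.810000) = 0.365142
  f(a) × f(c) < 0, new interval: [0.520000, 0.810000]
Iteration 3:
  c_3 = (0.520000 + 0.810000)/2 = 0.665000
  f(c_3) = f(0.665000) = 0.150726
  f(a) × f(c) < 0, new interval: [0.520000, 0.665000]
Iteration 4:
  c_4 = (0.520000 + 0.665000)/2 = 0.592500
  f(c_4) = f(0.592500) = 0.039557
  f(a) × f(c) < 0, new interval: [0.520000, 0.592500]
Iteration 5:
  c_5 = (0.520000 + 0.592500)/2 = 0.556250
  f(c_5) = f(0.556250) = -0.017105
  f(a) × f(c) ≥ 0, new interval: [0.556250, 0.592500]

After 5 iteration(s), the approximation is c_5 = 0.556250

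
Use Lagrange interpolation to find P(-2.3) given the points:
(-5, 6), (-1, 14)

Lagrange interpolation formula:
P(x) = Σ yᵢ × Lᵢ(x)
where Lᵢ(x) = Π_{j≠i} (x - xⱼ)/(xᵢ - xⱼ)

L_0(-2.3) = (-2.3 - (-1))/(-5 - (-1)) = 0.325000
L_1(-2.3) = (-2.3 - (-5))/(-1 - (-5)) = 0.675000

P(-2.3) = 6×L_0(-2.3) + 14×L_1(-2.3)
P(-2.3) = 11.400000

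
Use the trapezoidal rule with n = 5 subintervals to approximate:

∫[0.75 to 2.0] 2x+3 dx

f(x) = 2x+3
a = 0.75, b = 2.0, n = 5
h = (b - a)/n = 0.250000

Trapezoidal rule: (h/2)[f(x₀) + 2f(x₁) + 2f(x₂) + ... + f(xₙ)]

x_0 = 0.7500, f(x_0) = 4.500000, coefficient = 1
x_1 = 1.0000, f(x_1) = 5.000000, coefficient = 2
x_2 = 1.2500, f(x_2) = 5.500000, coefficient = 2
x_3 = 1.5000, f(x_3) = 6.000000, coefficient = 2
x_4 = 1.7500, f(x_4) = 6.500000, coefficient = 2
x_5 = 2.0000, f(x_5) = 7.000000, coefficient = 1

I ≈ (0.250000/2) × 57.500000 = 7.187500
Exact value: 7.187500
Error: 0.000000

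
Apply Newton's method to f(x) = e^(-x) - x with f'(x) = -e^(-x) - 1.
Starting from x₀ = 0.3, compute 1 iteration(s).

f(x) = e^(-x) - x
f'(x) = -e^(-x) - 1
x₀ = 0.3

Newton-Raphson formula: x_{n+1} = x_n - f(x_n)/f'(x_n)

Iteration 1:
  f(0.300000) = 0.440818
  f'(0.300000) = -1.740818
  x_1 = 0.300000 - 0.440818/(-1.740818) = 0.553225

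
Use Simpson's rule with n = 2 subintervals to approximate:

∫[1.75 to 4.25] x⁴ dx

f(x) = x⁴
a = 1.75, b = 4.25, n = 2
h = (b - a)/n = 1.250000

Simpson's rule: (h/3)[f(x₀) + 4f(x₁) + 2f(x₂) + ... + f(xₙ)]

x_0 = 1.7500, f(x_0) = 9.378906, coefficient = 1
x_1 = 3.0000, f(x_1) = 81.000000, coefficient = 4
x_2 = 4.2500, f(x_2) = 326.253906, coefficient = 1

I ≈ (1.250000/3) × 659.632812 = 274.847005
Exact value: 274.033203
Error: 0.813802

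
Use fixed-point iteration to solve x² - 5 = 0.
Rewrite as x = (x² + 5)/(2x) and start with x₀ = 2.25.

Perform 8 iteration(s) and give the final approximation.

Equation: x² - 5 = 0
Fixed-point form: x = (x² + 5)/(2x)
x₀ = 2.25

x_1 = g(2.250000) = 2.236111
x_2 = g(2.236111) = 2.236068
x_3 = g(2.236068) = 2.236068
x_4 = g(2.236068) = 2.236068
x_5 = g(2.236068) = 2.236068
x_6 = g(2.236068) = 2.236068
x_7 = g(2.236068) = 2.236068
x_8 = g(2.236068) = 2.236068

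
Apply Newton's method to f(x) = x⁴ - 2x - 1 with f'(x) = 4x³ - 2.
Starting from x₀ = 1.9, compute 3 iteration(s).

f(x) = x⁴ - 2x - 1
f'(x) = 4x³ - 2
x₀ = 1.9

Newton-Raphson formula: x_{n+1} = x_n - f(x_n)/f'(x_n)

Iteration 1:
  f(1.900000) = 8.232100
  f'(1.900000) = 25.436000
  x_1 = 1.900000 - 8.232100/25.436000 = 1.576360
Iteration 2:
  f(1.576360) = 2.022066
  f'(1.576360) = 13.668465
  x_2 = 1.576360 - 2.022066/13.668465 = 1.428424
Iteration 3:
  f(1.428424) = 0.306361
  f'(1.428424) = 9.658190
  x_3 = 1.428424 - 0.306361/9.658190 = 1.396703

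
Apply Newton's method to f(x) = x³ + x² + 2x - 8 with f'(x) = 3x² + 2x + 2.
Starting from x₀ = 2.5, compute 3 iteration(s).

f(x) = x³ + x² + 2x - 8
f'(x) = 3x² + 2x + 2
x₀ = 2.5

Newton-Raphson formula: x_{n+1} = x_n - f(x_n)/f'(x_n)

Iteration 1:
  f(2.500000) = 18.875000
  f'(2.500000) = 25.750000
  x_1 = 2.500000 - 18.875000/25.750000 = 1.766990
Iteration 2:
  f(1.766990) = 4.173229
  f'(1.766990) = 14.900745
  x_2 = 1.766990 - 4.173229/14.900745 = 1.486922
Iteration 3:
  f(1.486922) = 0.472270
  f'(1.486922) = 11.606653
  x_3 = 1.486922 - 0.472270/11.606653 = 1.446232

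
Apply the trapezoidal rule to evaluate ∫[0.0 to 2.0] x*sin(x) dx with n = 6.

f(x) = x*sin(x)
a = 0.0, b = 2.0, n = 6
h = (b - a)/n = 0.333333

Trapezoidal rule: (h/2)[f(x₀) + 2f(x₁) + 2f(x₂) + ... + f(xₙ)]

x_0 = 0.0000, f(x_0) = 0.000000, coefficient = 1
x_1 = 0.3333, f(x_1) = 0.109065, coefficient = 2
x_2 = 0.6667, f(x_2) = 0.412247, coefficient = 2
x_3 = 1.0000, f(x_3) = 0.841471, coefficient = 2
x_4 = 1.3333, f(x_4) = 1.295917, coefficient = 2
x_5 = 1.6667, f(x_5) = 1.659013, coefficient = 2
x_6 = 2.0000, f(x_6) = 1.818595, coefficient = 1

I ≈ (0.333333/2) × 10.454021 = 1.742337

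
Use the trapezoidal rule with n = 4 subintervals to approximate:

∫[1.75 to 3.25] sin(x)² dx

f(x) = sin(x)²
a = 1.75, b = 3.25, n = 4
h = (b - a)/n = 0.375000

Trapezoidal rule: (h/2)[f(x₀) + 2f(x₁) + 2f(x₂) + ... + f(xₙ)]

x_0 = 1.7500, f(x_0) = 0.968228, coefficient = 1
x_1 = 2.1250, f(x_1) = 0.723044, coefficient = 2
x_2 = 2.5000, f(x_2) = 0.358169, coefficient = 2
x_3 = 2.8750, f(x_3) = 0.069404, coefficient = 2
x_4 = 3.2500, f(x_4) = 0.011706, coefficient = 1

I ≈ (0.375000/2) × 3.281167 = 0.615219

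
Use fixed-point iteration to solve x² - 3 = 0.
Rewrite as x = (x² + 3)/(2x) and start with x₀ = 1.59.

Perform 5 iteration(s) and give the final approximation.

Equation: x² - 3 = 0
Fixed-point form: x = (x² + 3)/(2x)
x₀ = 1.59

x_1 = g(1.590000) = 1.738396
x_2 = g(1.738396) = 1.732062
x_3 = g(1.732062) = 1.732051
x_4 = g(1.732051) = 1.732051
x_5 = g(1.732051) = 1.732051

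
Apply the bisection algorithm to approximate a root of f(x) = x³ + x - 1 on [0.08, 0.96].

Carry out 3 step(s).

f(x) = x³ + x - 1
Initial interval: [0.08, 0.96]

Iteration 1:
  c_1 = (0.080000 + 0.960000)/2 = 0.520000
  f(c_1) = f(0.520000) = -0.339392
  f(a) × f(c) ≥ 0, new interval: [0.520000, 0.960000]
Iteration 2:
  c_2 = (0.520000 + 0.960000)/2 = 0.740000
  f(c_2) = f(0.740000) = 0.145224
  f(a) × f(c) < 0, new interval: [0.520000, 0.740000]
Iteration 3:
  c_3 = (0.520000 + 0.740000)/2 = 0.630000
  f(c_3) = f(0.630000) = -0.119953
  f(a) × f(c) ≥ 0, new interval: [0.630000, 0.740000]

After 3 iteration(s), the approximation is c_3 = 0.630000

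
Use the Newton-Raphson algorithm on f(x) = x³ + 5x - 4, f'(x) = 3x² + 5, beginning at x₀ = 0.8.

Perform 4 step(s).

f(x) = x³ + 5x - 4
f'(x) = 3x² + 5
x₀ = 0.8

Newton-Raphson formula: x_{n+1} = x_n - f(x_n)/f'(x_n)

Iteration 1:
  f(0.800000) = 0.512000
  f'(0.800000) = 6.920000
  x_1 = 0.800000 - 0.512000/6.920000 = 0.726012
Iteration 2:
  f(0.726012) = 0.012733
  f'(0.726012) = 6.581278
  x_2 = 0.726012 - 0.012733/6.581278 = 0.724077
Iteration 3:
  f(0.724077) = 0.000008
  f'(0.724077) = 6.572862
  x_3 = 0.724077 - 0.000008/6.572862 = 0.724076
Iteration 4:
  f(0.724076) = 0.000000
  f'(0.724076) = 6.572856
  x_4 = 0.724076 - 0.000000/6.572856 = 0.724076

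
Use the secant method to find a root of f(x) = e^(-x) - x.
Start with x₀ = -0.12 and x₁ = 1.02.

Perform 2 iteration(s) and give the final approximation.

f(x) = e^(-x) - x
x₀ = -0.12, x₁ = 1.02

Secant formula: x_{n+1} = x_n - f(x_n)(x_n - x_{n-1})/(f(x_n) - f(x_{n-1}))

Iteration 1:
  f(-0.120000) = 1.247497
  f(1.020000) = -0.659405
  x_2 = 1.020000 - (-0.659405)×(1.020000 - (-0.120000))/(-0.659405 - 1.247497)
       = 0.625789
Iteration 2:
  f(1.020000) = -0.659405
  f(0.625789) = -0.090950
  x_3 = 0.625789 - (-0.090950)×(0.625789 - 1.020000)/(-0.090950 - (-0.659405))
       = 0.562717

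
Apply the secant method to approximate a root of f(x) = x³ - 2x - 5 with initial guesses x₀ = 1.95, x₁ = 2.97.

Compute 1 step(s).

f(x) = x³ - 2x - 5
x₀ = 1.95, x₁ = 2.97

Secant formula: x_{n+1} = x_n - f(x_n)(x_n - x_{n-1})/(f(x_n) - f(x_{n-1}))

Iteration 1:
  f(1.950000) = -1.485125
  f(2.970000) = 15.258073
  x_2 = 2.970000 - 15.258073×(2.970000 - 1.950000)/(15.258073 - (-1.485125))
       = 2.040474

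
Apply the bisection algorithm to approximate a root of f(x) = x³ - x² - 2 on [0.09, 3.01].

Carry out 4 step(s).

f(x) = x³ - x² - 2
Initial interval: [0.09, 3.01]

Iteration 1:
  c_1 = (0.090000 + 3.010000)/2 = 1.550000
  f(c_1) = f(1.550000) = -0.678625
  f(a) × f(c) ≥ 0, new interval: [1.550000, 3.010000]
Iteration 2:
  c_2 = (1.550000 + 3.010000)/2 = 2.280000
  f(c_2) = f(2.280000) = 4.653952
  f(a) × f(c) < 0, new interval: [1.550000, 2.280000]
Iteration 3:
  c_3 = (1.550000 + 2.280000)/2 = 1.915000
  f(c_3) = f(1.915000) = 1.355511
  f(a) × f(c) < 0, new interval: [1.550000, 1.915000]
Iteration 4:
  c_4 = (1.550000 + 1.915000)/2 = 1.732500
  f(c_4) = f(1.732500) = 0.198640
  f(a) × f(c) < 0, new interval: [1.550000, 1.732500]

After 4 iteration(s), the approximation is c_4 = 1.732500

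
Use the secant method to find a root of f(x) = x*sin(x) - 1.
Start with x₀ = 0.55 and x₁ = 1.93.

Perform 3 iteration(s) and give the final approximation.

f(x) = x*sin(x) - 1
x₀ = 0.55, x₁ = 1.93

Secant formula: x_{n+1} = x_n - f(x_n)(x_n - x_{n-1})/(f(x_n) - f(x_{n-1}))

Iteration 1:
  f(0.550000) = -0.712522
  f(1.930000) = 0.806822
  x_2 = 1.930000 - 0.806822×(1.930000 - 0.550000)/(0.806822 - (-0.712522))
       = 1.197174
Iteration 2:
  f(1.930000) = 0.806822
  f(1.197174) = 0.114583
  x_3 = 1.197174 - 0.114583×(1.197174 - 1.930000)/(0.114583 - 0.806822)
       = 1.075873
Iteration 3:
  f(1.197174) = 0.114583
  f(1.075873) = -0.053226
  x_4 = 1.075873 - (-0.053226)×(1.075873 - 1.197174)/(-0.053226 - 0.114583)
       = 1.114348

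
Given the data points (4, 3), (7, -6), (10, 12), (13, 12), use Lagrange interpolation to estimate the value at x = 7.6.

Lagrange interpolation formula:
P(x) = Σ yᵢ × Lᵢ(x)
where Lᵢ(x) = Π_{j≠i} (x - xⱼ)/(xᵢ - xⱼ)

L_0(7.6) = (7.6 - 7)/(4 - 7) × (7.6 - 10)/(4 - 10) × (7.6 - 13)/(4 - 13) = -0.048000
L_1(7.6) = (7.6 - 4)/(7 - 4) × (7.6 - 10)/(7 - 10) × (7.6 - 13)/(7 - 13) = 0.864000
L_2(7.6) = (7.6 - 4)/(10 - 4) × (7.6 - 7)/(10 - 7) × (7.6 - 13)/(10 - 13) = 0.216000
L_3(7.6) = (7.6 - 4)/(13 - 4) × (7.6 - 7)/(13 - 7) × (7.6 - 10)/(13 - 10) = -0.032000

P(7.6) = 3×L_0(7.6) + (-6)×L_1(7.6) + 12×L_2(7.6) + 12×L_3(7.6)
P(7.6) = -3.120000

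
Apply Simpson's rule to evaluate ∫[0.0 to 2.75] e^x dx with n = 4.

f(x) = e^x
a = 0.0, b = 2.75, n = 4
h = (b - a)/n = 0.687500

Simpson's rule: (h/3)[f(x₀) + 4f(x₁) + 2f(x₂) + ... + f(xₙ)]

x_0 = 0.0000, f(x_0) = 1.000000, coefficient = 1
x_1 = 0.6875, f(x_1) = 1.988737, coefficient = 4
x_2 = 1.3750, f(x_2) = 3.955077, coefficient = 2
x_3 = 2.0625, f(x_3) = 7.865609, coefficient = 4
x_4 = 2.7500, f(x_4) = 15.642632, coefficient = 1

I ≈ (0.687500/3) × 63.970172 = 14.659831
Exact value: 14.642632
Error: 0.017199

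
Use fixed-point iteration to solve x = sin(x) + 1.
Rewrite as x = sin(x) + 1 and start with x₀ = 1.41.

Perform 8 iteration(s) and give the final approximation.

Equation: x = sin(x) + 1
Fixed-point form: x = sin(x) + 1
x₀ = 1.41

x_1 = g(1.410000) = 1.987100
x_2 = g(1.987100) = 1.914590
x_3 = g(1.914590) = 1.941483
x_4 = g(1.941483) = 1.932079
x_5 = g(1.932079) = 1.935444
x_6 = g(1.935444) = 1.934249
x_7 = g(1.934249) = 1.934675
x_8 = g(1.934675) = 1.934523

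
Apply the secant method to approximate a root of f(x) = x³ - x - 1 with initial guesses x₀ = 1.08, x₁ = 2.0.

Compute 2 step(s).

f(x) = x³ - x - 1
x₀ = 1.08, x₁ = 2.0

Secant formula: x_{n+1} = x_n - f(x_n)(x_n - x_{n-1})/(f(x_n) - f(x_{n-1}))

Iteration 1:
  f(1.080000) = -0.820288
  f(2.000000) = 5.000000
  x_2 = 2.000000 - 5.000000×(2.000000 - 1.080000)/(5.000000 - (-0.820288))
       = 1.209661
Iteration 2:
  f(2.000000) = 5.000000
  f(1.209661) = -0.439588
  x_3 = 1.209661 - (-0.439588)×(1.209661 - 2.000000)/(-0.439588 - 5.000000)
       = 1.273531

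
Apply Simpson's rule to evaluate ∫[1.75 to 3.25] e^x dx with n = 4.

f(x) = e^x
a = 1.75, b = 3.25, n = 4
h = (b - a)/n = 0.375000

Simpson's rule: (h/3)[f(x₀) + 4f(x₁) + 2f(x₂) + ... + f(xₙ)]

x_0 = 1.7500, f(x_0) = 5.754603, coefficient = 1
x_1 = 2.1250, f(x_1) = 8.372897, coefficient = 4
x_2 = 2.5000, f(x_2) = 12.182494, coefficient = 2
x_3 = 2.8750, f(x_3) = 17.725424, coefficient = 4
x_4 = 3.2500, f(x_4) = 25.790340, coefficient = 1

I ≈ (0.375000/3) × 160.303217 = 20.037902
Exact value: 20.035737
Error: 0.002165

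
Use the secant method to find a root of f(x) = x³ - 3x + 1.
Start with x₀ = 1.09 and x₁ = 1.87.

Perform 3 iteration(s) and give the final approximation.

f(x) = x³ - 3x + 1
x₀ = 1.09, x₁ = 1.87

Secant formula: x_{n+1} = x_n - f(x_n)(x_n - x_{n-1})/(f(x_n) - f(x_{n-1}))

Iteration 1:
  f(1.090000) = -0.974971
  f(1.870000) = 1.929203
  x_2 = 1.870000 - 1.929203×(1.870000 - 1.090000)/(1.929203 - (-0.974971))
       = 1.351857
Iteration 2:
  f(1.870000) = 1.929203
  f(1.351857) = -0.585030
  x_3 = 1.351857 - (-0.585030)×(1.351857 - 1.870000)/(-0.585030 - 1.929203)
       = 1.472422
Iteration 3:
  f(1.351857) = -0.585030
  f(1.472422) = -0.225016
  x_4 = 1.472422 - (-0.225016)×(1.472422 - 1.351857)/(-0.225016 - (-0.585030))
       = 1.547778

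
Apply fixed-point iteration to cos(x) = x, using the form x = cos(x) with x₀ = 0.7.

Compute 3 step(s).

Equation: cos(x) = x
Fixed-point form: x = cos(x)
x₀ = 0.7

x_1 = g(0.700000) = 0.764842
x_2 = g(0.764842) = 0.721492
x_3 = g(0.721492) = 0.750821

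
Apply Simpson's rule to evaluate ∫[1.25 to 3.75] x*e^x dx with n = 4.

f(x) = x*e^x
a = 1.25, b = 3.75, n = 4
h = (b - a)/n = 0.625000

Simpson's rule: (h/3)[f(x₀) + 4f(x₁) + 2f(x₂) + ... + f(xₙ)]

x_0 = 1.2500, f(x_0) = 4.362929, coefficient = 1
x_1 = 1.8750, f(x_1) = 12.226536, coefficient = 4
x_2 = 2.5000, f(x_2) = 30.456235, coefficient = 2
x_3 = 3.1250, f(x_3) = 71.124672, coefficient = 4
x_4 = 3.7500, f(x_4) = 159.454058, coefficient = 1

I ≈ (0.625000/3) × 558.134288 = 116.277977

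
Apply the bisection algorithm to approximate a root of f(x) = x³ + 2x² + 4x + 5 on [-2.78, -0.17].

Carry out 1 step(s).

f(x) = x³ + 2x² + 4x + 5
Initial interval: [-2.78, -0.17]

Iteration 1:
  c_1 = (-2.780000 + (-0.170000))/2 = -1.475000
  f(c_1) = f(-1.475000) = 0.242203
  f(a) × f(c) < 0, new interval: [-2.780000, -1.475000]

After 1 iteration(s), the approximation is c_1 = -1.475000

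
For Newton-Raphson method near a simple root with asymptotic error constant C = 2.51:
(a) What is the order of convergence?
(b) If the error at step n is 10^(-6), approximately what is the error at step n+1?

(a) Newton-Raphson has quadratic (order 2) convergence near simple roots.
    This means |e_{n+1}| ≈ C|e_n|².

(b) With |e_n| = 10^(-6) and C = 2.51:
    |e_{n+1}| ≈ 2.51 × (10^(-6))² = 2.51 × 10^(-12)

(a) 2 (quadratic); (b) |e_{n+1}| ≈ 2.510e-12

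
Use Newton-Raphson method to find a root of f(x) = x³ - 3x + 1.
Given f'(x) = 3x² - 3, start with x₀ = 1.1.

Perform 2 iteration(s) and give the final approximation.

f(x) = x³ - 3x + 1
f'(x) = 3x² - 3
x₀ = 1.1

Newton-Raphson formula: x_{n+1} = x_n - f(x_n)/f'(x_n)

Iteration 1:
  f(1.100000) = -0.969000
  f'(1.100000) = 0.630000
  x_1 = 1.100000 - (-0.969000)/0.630000 = 2.638095
Iteration 2:
  f(2.638095) = 11.445661
  f'(2.638095) = 17.878639
  x_2 = 2.638095 - 11.445661/17.878639 = 1.997909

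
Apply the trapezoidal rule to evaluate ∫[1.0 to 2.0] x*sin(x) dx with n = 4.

f(x) = x*sin(x)
a = 1.0, b = 2.0, n = 4
h = (b - a)/n = 0.250000

Trapezoidal rule: (h/2)[f(x₀) + 2f(x₁) + 2f(x₂) + ... + f(xₙ)]

x_0 = 1.0000, f(x_0) = 0.841471, coefficient = 1
x_1 = 1.2500, f(x_1) = 1.186231, coefficient = 2
x_2 = 1.5000, f(x_2) = 1.496242, coefficient = 2
x_3 = 1.7500, f(x_3) = 1.721975, coefficient = 2
x_4 = 2.0000, f(x_4) = 1.818595, coefficient = 1

I ≈ (0.250000/2) × 11.468963 = 1.433620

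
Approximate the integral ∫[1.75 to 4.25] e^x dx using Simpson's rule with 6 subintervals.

f(x) = e^x
a = 1.75, b = 4.25, n = 6
h = (b - a)/n = 0.416667

Simpson's rule: (h/3)[f(x₀) + 4f(x₁) + 2f(x₂) + ... + f(xₙ)]

x_0 = 1.7500, f(x_0) = 5.754603, coefficient = 1
x_1 = 2.1667, f(x_1) = 8.729138, coefficient = 4
x_2 = 2.5833, f(x_2) = 13.241202, coefficient = 2
x_3 = 3.0000, f(x_3) = 20.085537, coefficient = 4
x_4 = 3.4167, f(x_4) = 30.467687, coefficient = 2
x_5 = 3.8333, f(x_5) = 46.216336, coefficient = 4
x_6 = 4.2500, f(x_6) = 70.105412, coefficient = 1

I ≈ (0.416667/3) × 463.401838 = 64.361366
Exact value: 64.350810
Error: 0.010557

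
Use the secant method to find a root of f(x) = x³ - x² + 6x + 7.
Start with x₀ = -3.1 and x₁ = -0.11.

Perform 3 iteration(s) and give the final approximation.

f(x) = x³ - x² + 6x + 7
x₀ = -3.1, x₁ = -0.11

Secant formula: x_{n+1} = x_n - f(x_n)(x_n - x_{n-1})/(f(x_n) - f(x_{n-1}))

Iteration 1:
  f(-3.100000) = -51.001000
  f(-0.110000) = 6.326569
  x_2 = -0.110000 - 6.326569×(-0.110000 - (-3.100000))/(6.326569 - (-51.001000))
       = -0.439971
Iteration 2:
  f(-0.110000) = 6.326569
  f(-0.439971) = 4.081432
  x_3 = -0.439971 - 4.081432×(-0.439971 - (-0.110000))/(4.081432 - 6.326569)
       = -1.039825
Iteration 3:
  f(-0.439971) = 4.081432
  f(-1.039825) = -1.444483
  x_4 = -1.039825 - (-1.444483)×(-1.039825 - (-0.439971))/(-1.444483 - 4.081432)
       = -0.883022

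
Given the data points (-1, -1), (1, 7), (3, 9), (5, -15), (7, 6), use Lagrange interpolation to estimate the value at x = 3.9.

Lagrange interpolation formula:
P(x) = Σ yᵢ × Lᵢ(x)
where Lᵢ(x) = Π_{j≠i} (x - xⱼ)/(xᵢ - xⱼ)

L_0(3.9) = (3.9 - 1)/(-1 - 1) × (3.9 - 3)/(-1 - 3) × (3.9 - 5)/(-1 - 5) × (3.9 - 7)/(-1 - 7) = 0.023177
L_1(3.9) = (3.9 - (-1))/(1 - (-1)) × (3.9 - 3)/(1 - 3) × (3.9 - 5)/(1 - 5) × (3.9 - 7)/(1 - 7) = -0.156647
L_2(3.9) = (3.9 - (-1))/(3 - (-1)) × (3.9 - 1)/(3 - 1) × (3.9 - 5)/(3 - 5) × (3.9 - 7)/(3 - 7) = 0.757127
L_3(3.9) = (3.9 - (-1))/(5 - (-1)) × (3.9 - 1)/(5 - 1) × (3.9 - 3)/(5 - 3) × (3.9 - 7)/(5 - 7) = 0.412978
L_4(3.9) = (3.9 - (-1))/(7 - (-1)) × (3.9 - 1)/(7 - 1) × (3.9 - 3)/(7 - 3) × (3.9 - 5)/(7 - 5) = -0.036635

P(3.9) = (-1)×L_0(3.9) + 7×L_1(3.9) + 9×L_2(3.9) + (-15)×L_3(3.9) + 6×L_4(3.9)
P(3.9) = -0.720049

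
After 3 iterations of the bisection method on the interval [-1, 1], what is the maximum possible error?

Bisection error bound: |error| ≤ (b-a)/2^n
|error| ≤ (1 - (-1))/2^3 = 2/2^3
|error| ≤ 0.2500000000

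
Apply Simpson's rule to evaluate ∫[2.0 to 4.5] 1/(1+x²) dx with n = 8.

f(x) = 1/(1+x²)
a = 2.0, b = 4.5, n = 8
h = (b - a)/n = 0.312500

Simpson's rule: (h/3)[f(x₀) + 4f(x₁) + 2f(x₂) + ... + f(xₙ)]

x_0 = 2.0000, f(x_0) = 0.200000, coefficient = 1
x_1 = 2.3125, f(x_1) = 0.157538, coefficient = 4
x_2 = 2.6250, f(x_2) = 0.126733, coefficient = 2
x_3 = 2.9375, f(x_3) = 0.103854, coefficient = 4
x_4 = 3.2500, f(x_4) = 0.086486, coefficient = 2
x_5 = 3.5625, f(x_5) = 0.073039, coefficient = 4
x_6 = 3.8750, f(x_6) = 0.062439, coefficient = 2
x_7 = 4.1875, f(x_7) = 0.053952, coefficient = 4
x_8 = 4.5000, f(x_8) = 0.047059, coefficient = 1

I ≈ (0.312500/3) × 2.351905 = 0.244990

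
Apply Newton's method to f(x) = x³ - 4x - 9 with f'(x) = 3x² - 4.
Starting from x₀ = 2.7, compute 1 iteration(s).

f(x) = x³ - 4x - 9
f'(x) = 3x² - 4
x₀ = 2.7

Newton-Raphson formula: x_{n+1} = x_n - f(x_n)/f'(x_n)

Iteration 1:
  f(2.700000) = -0.117000
  f'(2.700000) = 17.870000
  x_1 = 2.700000 - (-0.117000)/17.870000 = 2.706547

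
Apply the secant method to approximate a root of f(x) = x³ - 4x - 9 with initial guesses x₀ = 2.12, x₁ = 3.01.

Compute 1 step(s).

f(x) = x³ - 4x - 9
x₀ = 2.12, x₁ = 3.01

Secant formula: x_{n+1} = x_n - f(x_n)(x_n - x_{n-1})/(f(x_n) - f(x_{n-1}))

Iteration 1:
  f(2.120000) = -7.951872
  f(3.010000) = 6.230901
  x_2 = 3.010000 - 6.230901×(3.010000 - 2.120000)/(6.230901 - (-7.951872))
       = 2.618997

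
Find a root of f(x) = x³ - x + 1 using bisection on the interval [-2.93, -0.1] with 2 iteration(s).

f(x) = x³ - x + 1
Initial interval: [-2.93, -0.1]

Iteration 1:
  c_1 = (-2.930000 + (-0.100000))/2 = -1.515000
  f(c_1) = f(-1.515000) = -0.962266
  f(a) × f(c) ≥ 0, new interval: [-1.515000, -0.100000]
Iteration 2:
  c_2 = (-1.515000 + (-0.100000))/2 = -0.807500
  f(c_2) = f(-0.807500) = 1.280965
  f(a) × f(c) < 0, new interval: [-1.515000, -0.807500]

After 2 iteration(s), the approximation is c_2 = -0.807500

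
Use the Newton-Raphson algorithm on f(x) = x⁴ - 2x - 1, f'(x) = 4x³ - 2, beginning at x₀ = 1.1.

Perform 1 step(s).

f(x) = x⁴ - 2x - 1
f'(x) = 4x³ - 2
x₀ = 1.1

Newton-Raphson formula: x_{n+1} = x_n - f(x_n)/f'(x_n)

Iteration 1:
  f(1.100000) = -1.735900
  f'(1.100000) = 3.324000
  x_1 = 1.100000 - (-1.735900)/3.324000 = 1.622232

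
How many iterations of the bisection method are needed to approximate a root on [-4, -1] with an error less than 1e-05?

We need (b-a)/2^n ≤ 1e-05
(-1 - (-4))/2^n ≤ 1e-05
3/2^n ≤ 1e-05
2^n ≥ 300000
n ≥ log₂(300000) = 18.19
n ≥ 19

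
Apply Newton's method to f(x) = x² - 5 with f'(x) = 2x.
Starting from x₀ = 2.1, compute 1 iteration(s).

f(x) = x² - 5
f'(x) = 2x
x₀ = 2.1

Newton-Raphson formula: x_{n+1} = x_n - f(x_n)/f'(x_n)

Iteration 1:
  f(2.100000) = -0.590000
  f'(2.100000) = 4.200000
  x_1 = 2.100000 - (-0.590000)/4.200000 = 2.240476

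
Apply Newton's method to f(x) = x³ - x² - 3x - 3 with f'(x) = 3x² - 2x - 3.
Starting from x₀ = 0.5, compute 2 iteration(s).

f(x) = x³ - x² - 3x - 3
f'(x) = 3x² - 2x - 3
x₀ = 0.5

Newton-Raphson formula: x_{n+1} = x_n - f(x_n)/f'(x_n)

Iteration 1:
  f(0.500000) = -4.625000
  f'(0.500000) = -3.250000
  x_1 = 0.500000 - (-4.625000)/(-3.250000) = -0.923077
Iteration 2:
  f(-0.923077) = -1.869367
  f'(-0.923077) = 1.402367
  x_2 = -0.923077 - (-1.869367)/1.402367 = 0.409932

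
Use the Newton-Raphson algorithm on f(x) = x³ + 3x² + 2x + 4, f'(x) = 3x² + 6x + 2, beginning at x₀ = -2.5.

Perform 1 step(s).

f(x) = x³ + 3x² + 2x + 4
f'(x) = 3x² + 6x + 2
x₀ = -2.5

Newton-Raphson formula: x_{n+1} = x_n - f(x_n)/f'(x_n)

Iteration 1:
  f(-2.500000) = 2.125000
  f'(-2.500000) = 5.750000
  x_1 = -2.500000 - 2.125000/5.750000 = -2.869565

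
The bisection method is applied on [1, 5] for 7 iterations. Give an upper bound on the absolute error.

Bisection error bound: |error| ≤ (b-a)/2^n
|error| ≤ (5 - 1)/2^7 = 4/2^7
|error| ≤ 0.0312500000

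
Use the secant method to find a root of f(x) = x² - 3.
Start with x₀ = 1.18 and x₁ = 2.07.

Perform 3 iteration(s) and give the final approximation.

f(x) = x² - 3
x₀ = 1.18, x₁ = 2.07

Secant formula: x_{n+1} = x_n - f(x_n)(x_n - x_{n-1})/(f(x_n) - f(x_{n-1}))

Iteration 1:
  f(1.180000) = -1.607600
  f(2.070000) = 1.284900
  x_2 = 2.070000 - 1.284900×(2.070000 - 1.180000)/(1.284900 - (-1.607600))
       = 1.674646
Iteration 2:
  f(2.070000) = 1.284900
  f(1.674646) = -0.195560
  x_3 = 1.674646 - (-0.195560)×(1.674646 - 2.070000)/(-0.195560 - 1.284900)
       = 1.726870
Iteration 3:
  f(1.674646) = -0.195560
  f(1.726870) = -0.017920
  x_4 = 1.726870 - (-0.017920)×(1.726870 - 1.674646)/(-0.017920 - (-0.195560))
       = 1.732138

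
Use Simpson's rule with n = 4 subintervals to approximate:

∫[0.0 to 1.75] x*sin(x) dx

f(x) = x*sin(x)
a = 0.0, b = 1.75, n = 4
h = (b - a)/n = 0.437500

Simpson's rule: (h/3)[f(x₀) + 4f(x₁) + 2f(x₂) + ... + f(xₙ)]

x_0 = 0.0000, f(x_0) = 0.000000, coefficient = 1
x_1 = 0.4375, f(x_1) = 0.185358, coefficient = 4
x_2 = 0.8750, f(x_2) = 0.671601, coefficient = 2
x_3 = 1.3125, f(x_3) = 1.268960, coefficient = 4
x_4 = 1.7500, f(x_4) = 1.721975, coefficient = 1

I ≈ (0.437500/3) × 8.882449 = 1.295357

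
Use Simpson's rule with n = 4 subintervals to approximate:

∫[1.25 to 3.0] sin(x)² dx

f(x) = sin(x)²
a = 1.25, b = 3.0, n = 4
h = (b - a)/n = 0.437500

Simpson's rule: (h/3)[f(x₀) + 4f(x₁) + 2f(x₂) + ... + f(xₙ)]

x_0 = 1.2500, f(x_0) = 0.900572, coefficient = 1
x_1 = 1.6875, f(x_1) = 0.986442, coefficient = 4
x_2 = 2.1250, f(x_2) = 0.723044, coefficient = 2
x_3 = 2.5625, f(x_3) = 0.299499, coefficient = 4
x_4 = 3.0000, f(x_4) = 0.019915, coefficient = 1

I ≈ (0.437500/3) × 7.510337 = 1.095257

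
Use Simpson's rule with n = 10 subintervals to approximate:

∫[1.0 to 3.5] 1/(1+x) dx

f(x) = 1/(1+x)
a = 1.0, b = 3.5, n = 10
h = (b - a)/n = 0.250000

Simpson's rule: (h/3)[f(x₀) + 4f(x₁) + 2f(x₂) + ... + f(xₙ)]

x_0 = 1.0000, f(x_0) = 0.500000, coefficient = 1
x_1 = 1.2500, f(x_1) = 0.444444, coefficient = 4
x_2 = 1.5000, f(x_2) = 0.400000, coefficient = 2
x_3 = 1.7500, f(x_3) = 0.363636, coefficient = 4
x_4 = 2.0000, f(x_4) = 0.333333, coefficient = 2
x_5 = 2.2500, f(x_5) = 0.307692, coefficient = 4
x_6 = 2.5000, f(x_6) = 0.285714, coefficient = 2
x_7 = 2.7500, f(x_7) = 0.266667, coefficient = 4
x_8 = 3.0000, f(x_8) = 0.250000, coefficient = 2
x_9 = 3.2500, f(x_9) = 0.235294, coefficient = 4
x_10 = 3.5000, f(x_10) = 0.222222, coefficient = 1

I ≈ (0.250000/3) × 9.731253 = 0.810938
Exact value: 0.810930
Error: 0.000008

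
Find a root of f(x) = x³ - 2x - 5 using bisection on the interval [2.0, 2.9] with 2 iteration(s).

f(x) = x³ - 2x - 5
Initial interval: [2.0, 2.9]

Iteration 1:
  c_1 = (2.000000 + 2.900000)/2 = 2.450000
  f(c_1) = f(2.450000) = 4.806125
  f(a) × f(c) < 0, new interval: [2.000000, 2.450000]
Iteration 2:
  c_2 = (2.000000 + 2.450000)/2 = 2.225000
  f(c_2) = f(2.225000) = 1.565141
  f(a) × f(c) < 0, new interval: [2.000000, 2.225000]

After 2 iteration(s), the approximation is c_2 = 2.225000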